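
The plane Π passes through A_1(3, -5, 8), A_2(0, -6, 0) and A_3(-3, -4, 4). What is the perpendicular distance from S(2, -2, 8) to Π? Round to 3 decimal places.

A_1A_2 = (-3, -1, -8), A_1A_3 = (-6, 1, -4); a normal to Π is A_1A_2 × A_1A_3 = (12, 36, -9).
Using A_1: Π has equation 12x + 36y - 9z = -216.
n·S − d = (12)·(2) + (36)·(-2) + (-9)·(8) − (-216) = 96; |n| = √1521.
Distance = |96| / √1521 = 96/√1521 ≈ 2.462.

2.462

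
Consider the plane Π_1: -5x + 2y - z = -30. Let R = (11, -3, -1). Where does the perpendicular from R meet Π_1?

Foot = R − λn with λ = (n·R − d)/|n|² = (-60 − (-30))/30 = -1.
Foot = (11, -3, -1) − (-1)·(-5, 2, -1) = (6, -1, -2).

(6, -1, -2)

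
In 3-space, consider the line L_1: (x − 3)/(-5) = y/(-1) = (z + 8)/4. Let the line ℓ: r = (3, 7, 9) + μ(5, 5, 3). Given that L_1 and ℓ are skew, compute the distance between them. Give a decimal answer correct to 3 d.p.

2.047

L_1 has direction (-5, -1, 4) through (3, 0, -8).
Common perpendicular direction n = (-5, -1, 4) × (5, 5, 3) = (-23, 35, -20).
With w = (3, 7, 9) − (3, 0, -8) = (0, 7, 17), w · n = -95.
Distance = |w · n| / |n| = |-95| / √2154 ≈ 2.047.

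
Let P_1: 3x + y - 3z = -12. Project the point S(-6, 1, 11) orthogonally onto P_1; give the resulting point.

Foot = S − λn with λ = (n·S − d)/|n|² = (-50 − (-12))/19 = -2.
Foot = (-6, 1, 11) − (-2)·(3, 1, -3) = (0, 3, 5).

(0, 3, 5)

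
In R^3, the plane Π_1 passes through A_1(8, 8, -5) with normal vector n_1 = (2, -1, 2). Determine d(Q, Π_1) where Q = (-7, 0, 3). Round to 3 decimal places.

Π_1: n_1·r = n_1·A_1 gives 2x - y + 2z = -2.
n·Q − d = (2)·(-7) + (-1)·(0) + (2)·(3) − (-2) = -6; |n| = √9.
Distance = |-6| / √9 = 6/√9 ≈ 2.000.

2.000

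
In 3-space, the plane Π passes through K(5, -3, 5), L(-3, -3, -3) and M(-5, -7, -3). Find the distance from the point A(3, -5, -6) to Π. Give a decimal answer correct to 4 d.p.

6.6667

KL = (-8, 0, -8), KM = (-10, -4, -8); a normal to Π is KL × KM = (-32, 16, 32).
Using K: Π has equation -32x + 16y + 32z = -48.
n·A − d = (-32)·(3) + (16)·(-5) + (32)·(-6) − (-48) = -320; |n| = √2304.
Distance = |-320| / √2304 = 320/√2304 ≈ 6.6667.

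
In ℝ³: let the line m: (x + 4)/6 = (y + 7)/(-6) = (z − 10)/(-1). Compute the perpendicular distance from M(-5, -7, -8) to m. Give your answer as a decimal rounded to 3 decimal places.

m has direction (6, -6, -1) through (-4, -7, 10).
Taking (-4, -7, 10) on m with direction v = (6, -6, -1): w = M − (-4, -7, 10) = (-1, 0, -18), and w × v = (-108, -109, 6).
Distance = |w × v| / |v| = √23581 / √73 ≈ 17.973.

17.973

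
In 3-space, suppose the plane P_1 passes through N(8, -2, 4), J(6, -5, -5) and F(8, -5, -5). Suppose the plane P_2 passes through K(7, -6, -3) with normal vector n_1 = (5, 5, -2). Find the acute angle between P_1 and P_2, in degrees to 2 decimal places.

NJ = (-2, -3, -9), NF = (0, -3, -9); a normal to P_1 is NJ × NF = (0, -18, 6).
Using N: P_1 has equation -18y + 6z = 60.
P_2: n_1·r = n_1·K gives 5x + 5y - 2z = 11.
cos θ = |n₁·n₂| / (|n₁||n₂|) = |-102| / (√360 · √54).
θ = arccos(0.73156) ≈ 42.98°.

42.98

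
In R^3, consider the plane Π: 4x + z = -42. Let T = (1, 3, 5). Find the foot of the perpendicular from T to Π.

(-11, 3, 2)

Foot = T − λn with λ = (n·T − d)/|n|² = (9 − (-42))/17 = 3.
Foot = (1, 3, 5) − 3·(4, 0, 1) = (-11, 3, 2).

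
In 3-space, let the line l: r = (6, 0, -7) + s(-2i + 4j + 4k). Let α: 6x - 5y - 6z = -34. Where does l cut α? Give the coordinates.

(2, 8, 1)

Substitute r = (6, 0, -7) + t(-2, 4, 4) into the plane: 78 + (-56)t = -34, so t = 2.
Intersection: (6, 0, -7) + 2·(-2, 4, 4) = (2, 8, 1).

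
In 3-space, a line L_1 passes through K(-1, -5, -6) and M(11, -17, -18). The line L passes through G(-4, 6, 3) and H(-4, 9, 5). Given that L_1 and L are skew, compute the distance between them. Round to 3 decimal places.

0.535

A direction vector for L_1 is M − K = (12, -12, -12).
A direction vector for L is H − G = (0, 3, 2).
Common perpendicular direction n = (12, -12, -12) × (0, 3, 2) = (12, -24, 36).
With w = (-4, 6, 3) − (-1, -5, -6) = (-3, 11, 9), w · n = 24.
Distance = |w · n| / |n| = |24| / √2016 ≈ 0.535.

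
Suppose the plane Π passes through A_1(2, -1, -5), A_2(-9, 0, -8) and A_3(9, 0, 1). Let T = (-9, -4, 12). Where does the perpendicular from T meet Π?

(-7, 6, 8)

A_1A_2 = (-11, 1, -3), A_1A_3 = (7, 1, 6); a normal to Π is A_1A_2 × A_1A_3 = (9, 45, -18).
Using A_1: Π has equation 9x + 45y - 18z = 63.
Foot = T − λn with λ = (n·T − d)/|n|² = (-477 − 63)/2430 = -2/9.
Foot = (-9, -4, 12) − (-2/9)·(9, 45, -18) = (-7, 6, 8).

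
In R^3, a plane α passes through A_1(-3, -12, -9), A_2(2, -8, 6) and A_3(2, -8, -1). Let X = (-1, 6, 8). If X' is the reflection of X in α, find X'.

A_1A_2 = (5, 4, 15), A_1A_3 = (5, 4, 8); a normal to α is A_1A_2 × A_1A_3 = (-28, 35, 0).
Using A_1: α has equation -28x + 35y = -336.
λ = (n·X − d)/|n|² = (238 − (-336))/2009 = 2/7.
Reflection = X − 2λn = (-1, 6, 8) − (4/7)·(-28, 35, 0) = (15, -14, 8).

(15, -14, 8)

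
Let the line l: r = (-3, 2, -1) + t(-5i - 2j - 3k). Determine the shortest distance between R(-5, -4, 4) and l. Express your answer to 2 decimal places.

7.98

Taking (-3, 2, -1) on l with direction v = (-5, -2, -3): w = R − (-3, 2, -1) = (-2, -6, 5), and w × v = (28, -31, -26).
Distance = |w × v| / |v| = √2421 / √38 ≈ 7.98.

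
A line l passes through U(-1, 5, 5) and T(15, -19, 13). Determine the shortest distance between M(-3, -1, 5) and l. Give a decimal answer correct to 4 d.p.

5.0990

A direction vector for l is T − U = (16, -24, 8).
Taking (-1, 5, 5) on l with direction v = (16, -24, 8): w = M − (-1, 5, 5) = (-2, -6, 0), and w × v = (-48, 16, 144).
Distance = |w × v| / |v| = √23296 / √896 ≈ 5.0990.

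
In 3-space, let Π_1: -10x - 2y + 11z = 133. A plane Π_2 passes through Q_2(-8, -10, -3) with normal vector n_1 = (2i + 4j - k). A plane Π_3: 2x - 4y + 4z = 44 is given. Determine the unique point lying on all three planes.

(-6, -9, 5)

Π_2: n_1·r = n_1·Q_2 gives 2x + 4y - z = -53.
Solving the 3×3 linear system -10x - 2y + 11z = 133, 2x + 4y - z = -53, 2x - 4y + 4z = 44 (e.g. by elimination or Cramer's rule, determinant = -276) gives (-6, -9, 5).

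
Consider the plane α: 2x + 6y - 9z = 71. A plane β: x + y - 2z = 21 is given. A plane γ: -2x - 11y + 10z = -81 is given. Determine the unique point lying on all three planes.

Solving the 3×3 linear system 2x + 6y - 9z = 71, x + y - 2z = 21, -2x - 11y + 10z = -81 (e.g. by elimination or Cramer's rule, determinant = 21) gives (10, 1, -5).

(10, 1, -5)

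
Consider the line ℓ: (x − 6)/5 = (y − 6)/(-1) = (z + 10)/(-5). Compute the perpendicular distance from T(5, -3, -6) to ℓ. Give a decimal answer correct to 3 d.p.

ℓ has direction (5, -1, -5) through (6, 6, -10).
Taking (6, 6, -10) on ℓ with direction v = (5, -1, -5): w = T − (6, 6, -10) = (-1, -9, 4), and w × v = (49, 15, 46).
Distance = |w × v| / |v| = √4742 / √51 ≈ 9.643.

9.643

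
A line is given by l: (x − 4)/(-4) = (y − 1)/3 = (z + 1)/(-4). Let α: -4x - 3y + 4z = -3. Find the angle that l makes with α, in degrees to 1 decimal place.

12.7

l has direction (-4, 3, -4) through (4, 1, -1).
sin θ = |n·v| / (|n||v|) = |-9| / (√41 · √41) = 0.21951.
θ ≈ 12.7°.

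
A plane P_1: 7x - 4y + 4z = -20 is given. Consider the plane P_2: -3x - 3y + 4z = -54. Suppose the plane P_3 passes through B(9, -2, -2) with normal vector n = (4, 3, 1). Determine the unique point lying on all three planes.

(4, 6, -6)

P_3: n·r = n·B gives 4x + 3y + z = 28.
Solving the 3×3 linear system 7x - 4y + 4z = -20, -3x - 3y + 4z = -54, 4x + 3y + z = 28 (e.g. by elimination or Cramer's rule, determinant = -169) gives (4, 6, -6).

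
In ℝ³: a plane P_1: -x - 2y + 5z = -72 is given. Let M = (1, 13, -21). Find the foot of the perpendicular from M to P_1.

(-1, 9, -11)

Foot = M − λn with λ = (n·M − d)/|n|² = (-132 − (-72))/30 = -2.
Foot = (1, 13, -21) − (-2)·(-1, -2, 5) = (-1, 9, -11).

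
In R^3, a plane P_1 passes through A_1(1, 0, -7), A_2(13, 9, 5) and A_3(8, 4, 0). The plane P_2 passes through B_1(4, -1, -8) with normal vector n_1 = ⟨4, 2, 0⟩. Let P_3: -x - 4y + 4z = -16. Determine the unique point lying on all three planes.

A_1A_2 = (12, 9, 12), A_1A_3 = (7, 4, 7); a normal to P_1 is A_1A_2 × A_1A_3 = (15, 0, -15).
Using A_1: P_1 has equation 15x - 15z = 120.
P_2: n_1·r = n_1·B_1 gives 4x + 2y = 14.
Solving the 3×3 linear system 15x - 15z = 120, 4x + 2y = 14, -x - 4y + 4z = -16 (e.g. by elimination or Cramer's rule, determinant = 330) gives (4, -1, -4).

(4, -1, -4)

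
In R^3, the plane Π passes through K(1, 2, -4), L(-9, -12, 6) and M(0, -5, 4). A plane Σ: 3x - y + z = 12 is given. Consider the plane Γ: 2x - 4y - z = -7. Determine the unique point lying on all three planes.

KL = (-10, -14, 10), KM = (-1, -7, 8); a normal to Π is KL × KM = (-42, 70, 56).
Using K: Π has equation -42x + 70y + 56z = -126.
Solving the 3×3 linear system -42x + 70y + 56z = -126, 3x - y + z = 12, 2x - 4y - z = -7 (e.g. by elimination or Cramer's rule, determinant = -420) gives (8, 7, -5).

(8, 7, -5)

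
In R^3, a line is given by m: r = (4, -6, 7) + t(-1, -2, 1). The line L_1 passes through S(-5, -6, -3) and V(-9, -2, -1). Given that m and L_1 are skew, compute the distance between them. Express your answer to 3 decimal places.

13.187

A direction vector for L_1 is V − S = (-4, 4, 2).
Common perpendicular direction n = (-1, -2, 1) × (-4, 4, 2) = (-8, -2, -12).
With w = (-5, -6, -3) − (4, -6, 7) = (-9, 0, -10), w · n = 192.
Distance = |w · n| / |n| = |192| / √212 ≈ 13.187.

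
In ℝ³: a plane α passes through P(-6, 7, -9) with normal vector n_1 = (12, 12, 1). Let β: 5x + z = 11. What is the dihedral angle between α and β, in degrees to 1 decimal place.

α: n_1·r = n_1·P gives 12x + 12y + z = 3.
cos θ = |n₁·n₂| / (|n₁||n₂|) = |61| / (√289 · √26).
θ = arccos(0.70371) ≈ 45.3°.

45.3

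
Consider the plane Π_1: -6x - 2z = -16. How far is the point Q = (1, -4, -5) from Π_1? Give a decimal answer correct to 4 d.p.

n·Q − d = (-6)·(1) + (0)·(-4) + (-2)·(-5) − (-16) = 20; |n| = √40.
Distance = |20| / √40 = 20/√40 ≈ 3.1623.

3.1623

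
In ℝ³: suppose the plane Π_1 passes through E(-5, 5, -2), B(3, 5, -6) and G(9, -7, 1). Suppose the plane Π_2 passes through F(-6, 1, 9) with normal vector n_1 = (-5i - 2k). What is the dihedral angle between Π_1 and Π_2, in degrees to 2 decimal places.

53.18

EB = (8, 0, -4), EG = (14, -12, 3); a normal to Π_1 is EB × EG = (-48, -80, -96).
Using E: Π_1 has equation -48x - 80y - 96z = 32.
Π_2: n_1·r = n_1·F gives -5x - 2z = 12.
cos θ = |n₁·n₂| / (|n₁||n₂|) = |432| / (√17920 · √29).
θ = arccos(0.59926) ≈ 53.18°.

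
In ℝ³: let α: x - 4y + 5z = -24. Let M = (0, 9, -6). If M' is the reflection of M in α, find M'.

(2, 1, 4)

λ = (n·M − d)/|n|² = (-66 − (-24))/42 = -1.
Reflection = M − 2λn = (0, 9, -6) − (-2)·(1, -4, 5) = (2, 1, 4).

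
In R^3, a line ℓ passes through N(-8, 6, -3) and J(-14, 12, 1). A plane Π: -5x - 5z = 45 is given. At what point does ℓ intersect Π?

(-2, 0, -7)

A direction vector for ℓ is J − N = (-6, 6, 4).
Substitute r = (-8, 6, -3) + t(-6, 6, 4) into the plane: 55 + 10t = 45, so t = -1.
Intersection: (-8, 6, -3) + (-1)·(-6, 6, 4) = (-2, 0, -7).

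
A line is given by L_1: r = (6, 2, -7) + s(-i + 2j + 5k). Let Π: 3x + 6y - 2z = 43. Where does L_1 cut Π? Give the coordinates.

(5, 4, -2)

Substitute r = (6, 2, -7) + t(-1, 2, 5) into the plane: 44 + (-1)t = 43, so t = 1.
Intersection: (6, 2, -7) + 1·(-1, 2, 5) = (5, 4, -2).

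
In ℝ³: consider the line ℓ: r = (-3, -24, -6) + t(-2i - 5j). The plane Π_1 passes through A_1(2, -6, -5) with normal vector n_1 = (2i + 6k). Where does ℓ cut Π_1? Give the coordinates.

Π_1: n_1·r = n_1·A_1 gives 2x + 6z = -26.
Substitute r = (-3, -24, -6) + t(-2, -5, 0) into the plane: -42 + (-4)t = -26, so t = -4.
Intersection: (-3, -24, -6) + (-4)·(-2, -5, 0) = (5, -4, -6).

(5, -4, -6)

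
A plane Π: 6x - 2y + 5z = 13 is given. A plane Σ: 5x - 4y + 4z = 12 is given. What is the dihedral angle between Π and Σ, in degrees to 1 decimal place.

cos θ = |n₁·n₂| / (|n₁||n₂|) = |58| / (√65 · √57).
θ = arccos(0.95287) ≈ 17.7°.

17.7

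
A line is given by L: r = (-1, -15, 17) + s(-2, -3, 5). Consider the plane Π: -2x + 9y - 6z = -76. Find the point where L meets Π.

(5, -6, 2)

Substitute r = (-1, -15, 17) + t(-2, -3, 5) into the plane: -235 + (-53)t = -76, so t = -3.
Intersection: (-1, -15, 17) + (-3)·(-2, -3, 5) = (5, -6, 2).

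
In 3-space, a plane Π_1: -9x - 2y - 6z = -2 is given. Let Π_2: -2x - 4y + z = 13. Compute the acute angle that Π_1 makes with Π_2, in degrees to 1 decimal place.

66.6

cos θ = |n₁·n₂| / (|n₁||n₂|) = |20| / (√121 · √21).
θ = arccos(0.39676) ≈ 66.6°.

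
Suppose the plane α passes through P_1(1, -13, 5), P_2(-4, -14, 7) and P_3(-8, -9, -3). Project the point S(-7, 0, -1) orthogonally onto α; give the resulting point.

P_1P_2 = (-5, -1, 2), P_1P_3 = (-9, 4, -8); a normal to α is P_1P_2 × P_1P_3 = (0, -58, -29).
Using P_1: α has equation -58y - 29z = 609.
Foot = S − λn with λ = (n·S − d)/|n|² = (29 − 609)/4205 = -4/29.
Foot = (-7, 0, -1) − (-4/29)·(0, -58, -29) = (-7, -8, -5).

(-7, -8, -5)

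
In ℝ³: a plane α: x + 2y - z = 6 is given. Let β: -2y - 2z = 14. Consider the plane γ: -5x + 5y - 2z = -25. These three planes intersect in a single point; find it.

(5, -2, -5)

Solving the 3×3 linear system x + 2y - z = 6, -2y - 2z = 14, -5x + 5y - 2z = -25 (e.g. by elimination or Cramer's rule, determinant = 44) gives (5, -2, -5).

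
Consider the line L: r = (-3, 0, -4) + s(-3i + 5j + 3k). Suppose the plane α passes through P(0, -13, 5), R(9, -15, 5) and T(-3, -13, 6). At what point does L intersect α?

PR = (9, -2, 0), PT = (-3, 0, 1); a normal to α is PR × PT = (-2, -9, -6).
Using P: α has equation -2x - 9y - 6z = 87.
Substitute r = (-3, 0, -4) + t(-3, 5, 3) into the plane: 30 + (-57)t = 87, so t = -1.
Intersection: (-3, 0, -4) + (-1)·(-3, 5, 3) = (0, -5, -7).

(0, -5, -7)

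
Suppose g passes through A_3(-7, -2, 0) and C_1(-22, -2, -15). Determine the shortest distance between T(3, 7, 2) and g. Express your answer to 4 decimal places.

10.6301

A direction vector for g is C_1 − A_3 = (-15, 0, -15).
Taking (-7, -2, 0) on g with direction v = (-15, 0, -15): w = T − (-7, -2, 0) = (10, 9, 2), and w × v = (-135, 120, 135).
Distance = |w × v| / |v| = √50850 / √450 ≈ 10.6301.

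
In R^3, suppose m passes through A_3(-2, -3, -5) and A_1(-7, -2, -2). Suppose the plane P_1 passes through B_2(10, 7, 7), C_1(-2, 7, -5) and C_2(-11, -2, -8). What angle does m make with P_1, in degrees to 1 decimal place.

A direction vector for m is A_1 − A_3 = (-5, 1, 3).
B_2C_1 = (-12, 0, -12), B_2C_2 = (-21, -9, -15); a normal to P_1 is B_2C_1 × B_2C_2 = (-108, 72, 108).
Using B_2: P_1 has equation -108x + 72y + 108z = 180.
sin θ = |n·v| / (|n||v|) = |936| / (√28512 · √35) = 0.93697.
θ ≈ 69.5°.

69.5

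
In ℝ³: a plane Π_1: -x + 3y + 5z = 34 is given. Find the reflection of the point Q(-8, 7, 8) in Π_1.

λ = (n·Q − d)/|n|² = (69 − 34)/35 = 1.
Reflection = Q − 2λn = (-8, 7, 8) − 2·(-1, 3, 5) = (-6, 1, -2).

(-6, 1, -2)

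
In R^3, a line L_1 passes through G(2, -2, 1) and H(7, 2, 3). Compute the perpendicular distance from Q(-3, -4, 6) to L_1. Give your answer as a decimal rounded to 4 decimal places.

6.4996

A direction vector for L_1 is H − G = (5, 4, 2).
Taking (2, -2, 1) on L_1 with direction v = (5, 4, 2): w = Q − (2, -2, 1) = (-5, -2, 5), and w × v = (-24, 35, -10).
Distance = |w × v| / |v| = √1901 / √45 ≈ 6.4996.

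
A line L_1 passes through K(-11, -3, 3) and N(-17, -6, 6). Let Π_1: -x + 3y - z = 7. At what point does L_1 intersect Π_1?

A direction vector for L_1 is N − K = (-6, -3, 3).
Substitute r = (-11, -3, 3) + t(-6, -3, 3) into the plane: -1 + (-6)t = 7, so t = -4/3.
Intersection: (-11, -3, 3) + (-4/3)·(-6, -3, 3) = (-3, 1, -1).

(-3, 1, -1)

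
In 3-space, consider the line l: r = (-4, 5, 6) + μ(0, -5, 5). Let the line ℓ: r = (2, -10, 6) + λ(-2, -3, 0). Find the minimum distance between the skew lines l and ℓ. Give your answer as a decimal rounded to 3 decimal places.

Common perpendicular direction n = (0, -5, 5) × (-2, -3, 0) = (15, -10, -10).
With w = (2, -10, 6) − (-4, 5, 6) = (6, -15, 0), w · n = 240.
Distance = |w · n| / |n| = |240| / √425 ≈ 11.642.

11.642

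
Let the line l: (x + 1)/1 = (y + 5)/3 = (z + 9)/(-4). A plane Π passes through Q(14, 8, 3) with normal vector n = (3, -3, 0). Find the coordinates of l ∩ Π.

l has direction (1, 3, -4) through (-1, -5, -9).
Π: n·r = n·Q gives 3x - 3y = 18.
Substitute r = (-1, -5, -9) + t(1, 3, -4) into the plane: 12 + (-6)t = 18, so t = -1.
Intersection: (-1, -5, -9) + (-1)·(1, 3, -4) = (-2, -8, -5).

(-2, -8, -5)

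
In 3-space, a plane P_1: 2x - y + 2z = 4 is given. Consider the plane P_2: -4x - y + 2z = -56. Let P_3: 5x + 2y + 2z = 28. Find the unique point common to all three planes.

Solving the 3×3 linear system 2x - y + 2z = 4, -4x - y + 2z = -56, 5x + 2y + 2z = 28 (e.g. by elimination or Cramer's rule, determinant = -36) gives (10, -2, -9).

(10, -2, -9)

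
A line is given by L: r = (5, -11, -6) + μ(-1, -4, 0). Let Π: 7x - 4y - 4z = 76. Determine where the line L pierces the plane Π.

(8, 1, -6)

Substitute r = (5, -11, -6) + t(-1, -4, 0) into the plane: 103 + 9t = 76, so t = -3.
Intersection: (5, -11, -6) + (-3)·(-1, -4, 0) = (8, 1, -6).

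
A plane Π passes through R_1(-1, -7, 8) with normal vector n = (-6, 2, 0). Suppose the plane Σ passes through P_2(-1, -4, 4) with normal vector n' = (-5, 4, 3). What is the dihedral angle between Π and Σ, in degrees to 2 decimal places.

Π: n·r = n·R_1 gives -6x + 2y = -8.
Σ: n'·r = n'·P_2 gives -5x + 4y + 3z = 1.
cos θ = |n₁·n₂| / (|n₁||n₂|) = |38| / (√40 · √50).
θ = arccos(0.84971) ≈ 31.82°.

31.82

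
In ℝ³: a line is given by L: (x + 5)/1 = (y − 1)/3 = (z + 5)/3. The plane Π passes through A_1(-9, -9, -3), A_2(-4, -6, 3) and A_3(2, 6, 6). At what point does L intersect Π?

L has direction (1, 3, 3) through (-5, 1, -5).
A_1A_2 = (5, 3, 6), A_1A_3 = (11, 15, 9); a normal to Π is A_1A_2 × A_1A_3 = (-63, 21, 42).
Using A_1: Π has equation -63x + 21y + 42z = 252.
Substitute r = (-5, 1, -5) + t(1, 3, 3) into the plane: 126 + 126t = 252, so t = 1.
Intersection: (-5, 1, -5) + 1·(1, 3, 3) = (-4, 4, -2).

(-4, 4, -2)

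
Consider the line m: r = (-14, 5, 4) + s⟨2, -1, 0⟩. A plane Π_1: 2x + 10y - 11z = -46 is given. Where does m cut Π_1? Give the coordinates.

Substitute r = (-14, 5, 4) + t(2, -1, 0) into the plane: -22 + (-6)t = -46, so t = 4.
Intersection: (-14, 5, 4) + 4·(2, -1, 0) = (-6, 1, 4).

(-6, 1, 4)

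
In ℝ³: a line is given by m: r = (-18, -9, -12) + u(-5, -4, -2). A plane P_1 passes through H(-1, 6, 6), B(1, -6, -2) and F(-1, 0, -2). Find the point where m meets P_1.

HB = (2, -12, -8), HF = (0, -6, -8); a normal to P_1 is HB × HF = (48, 16, -12).
Using H: P_1 has equation 48x + 16y - 12z = -24.
Substitute r = (-18, -9, -12) + t(-5, -4, -2) into the plane: -864 + (-280)t = -24, so t = -3.
Intersection: (-18, -9, -12) + (-3)·(-5, -4, -2) = (-3, 3, -6).

(-3, 3, -6)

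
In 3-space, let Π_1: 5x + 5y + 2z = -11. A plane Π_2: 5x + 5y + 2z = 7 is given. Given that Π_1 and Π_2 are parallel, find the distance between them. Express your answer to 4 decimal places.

2.4495

Same normal n = (5, 5, 2) with |n| = √54; distance = |-11 − 7| / |n| = 18/√54 ≈ 2.4495.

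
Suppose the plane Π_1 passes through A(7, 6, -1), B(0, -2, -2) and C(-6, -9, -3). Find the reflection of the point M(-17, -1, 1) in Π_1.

AB = (-7, -8, -1), AC = (-13, -15, -2); a normal to Π_1 is AB × AC = (1, -1, 1).
Using A: Π_1 has equation x - y + z = 0.
λ = (n·M − d)/|n|² = (-15 − 0)/3 = -5.
Reflection = M − 2λn = (-17, -1, 1) − (-10)·(1, -1, 1) = (-7, -11, 11).

(-7, -11, 11)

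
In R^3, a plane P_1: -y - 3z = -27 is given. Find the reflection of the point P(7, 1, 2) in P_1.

(7, 5, 14)

λ = (n·P − d)/|n|² = (-7 − (-27))/10 = 2.
Reflection = P − 2λn = (7, 1, 2) − 4·(0, -1, -3) = (7, 5, 14).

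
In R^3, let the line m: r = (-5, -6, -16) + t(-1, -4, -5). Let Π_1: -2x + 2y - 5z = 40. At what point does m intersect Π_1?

(-3, 2, -6)

Substitute r = (-5, -6, -16) + t(-1, -4, -5) into the plane: 78 + 19t = 40, so t = -2.
Intersection: (-5, -6, -16) + (-2)·(-1, -4, -5) = (-3, 2, -6).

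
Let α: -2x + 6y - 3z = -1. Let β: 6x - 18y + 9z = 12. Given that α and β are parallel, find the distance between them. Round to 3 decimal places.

Rescale β by 1/(-3): -2x + 6y - 3z = -4. Then distance = |-1 − (-4)| / √49 ≈ 0.429.

0.429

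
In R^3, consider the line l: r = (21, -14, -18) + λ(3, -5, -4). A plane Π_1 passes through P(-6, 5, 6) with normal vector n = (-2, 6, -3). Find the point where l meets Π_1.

(9, 6, -2)

Π_1: n·r = n·P gives -2x + 6y - 3z = 24.
Substitute r = (21, -14, -18) + t(3, -5, -4) into the plane: -72 + (-24)t = 24, so t = -4.
Intersection: (21, -14, -18) + (-4)·(3, -5, -4) = (9, 6, -2).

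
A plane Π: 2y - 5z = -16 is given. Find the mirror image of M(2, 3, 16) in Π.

λ = (n·M − d)/|n|² = (-74 − (-16))/29 = -2.
Reflection = M − 2λn = (2, 3, 16) − (-4)·(0, 2, -5) = (2, 11, -4).

(2, 11, -4)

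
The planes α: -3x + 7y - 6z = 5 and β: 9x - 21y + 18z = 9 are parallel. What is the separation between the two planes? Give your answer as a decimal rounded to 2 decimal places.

0.83

Rescale β by 1/(-3): -3x + 7y - 6z = -3. Then distance = |5 − (-3)| / √94 ≈ 0.83.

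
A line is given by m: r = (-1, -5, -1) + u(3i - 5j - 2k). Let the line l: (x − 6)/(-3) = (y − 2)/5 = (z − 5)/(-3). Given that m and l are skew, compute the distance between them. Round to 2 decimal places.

9.60

l has direction (-3, 5, -3) through (6, 2, 5).
Common perpendicular direction n = (3, -5, -2) × (-3, 5, -3) = (25, 15, 0).
With w = (6, 2, 5) − (-1, -5, -1) = (7, 7, 6), w · n = 280.
Distance = |w · n| / |n| = |280| / √850 ≈ 9.60.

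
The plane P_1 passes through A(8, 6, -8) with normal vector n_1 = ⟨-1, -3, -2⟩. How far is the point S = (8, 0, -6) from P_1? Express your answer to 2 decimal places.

3.74

P_1: n_1·r = n_1·A gives -x - 3y - 2z = -10.
n·S − d = (-1)·(8) + (-3)·(0) + (-2)·(-6) − (-10) = 14; |n| = √14.
Distance = |14| / √14 = 14/√14 ≈ 3.74.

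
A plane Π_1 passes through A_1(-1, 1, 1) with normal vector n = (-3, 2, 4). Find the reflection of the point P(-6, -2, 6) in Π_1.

(0, -6, -2)

Π_1: n·r = n·A_1 gives -3x + 2y + 4z = 9.
λ = (n·P − d)/|n|² = (38 − 9)/29 = 1.
Reflection = P − 2λn = (-6, -2, 6) − 2·(-3, 2, 4) = (0, -6, -2).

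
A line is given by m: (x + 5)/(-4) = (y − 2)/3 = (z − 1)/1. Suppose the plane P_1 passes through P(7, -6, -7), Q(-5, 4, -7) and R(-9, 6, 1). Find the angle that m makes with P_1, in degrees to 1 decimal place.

m has direction (-4, 3, 1) through (-5, 2, 1).
PQ = (-12, 10, 0), PR = (-16, 12, 8); a normal to P_1 is PQ × PR = (80, 96, 16).
Using P: P_1 has equation 80x + 96y + 16z = -128.
sin θ = |n·v| / (|n||v|) = |-16| / (√15872 · √26) = 0.02491.
θ ≈ 1.4°.

1.4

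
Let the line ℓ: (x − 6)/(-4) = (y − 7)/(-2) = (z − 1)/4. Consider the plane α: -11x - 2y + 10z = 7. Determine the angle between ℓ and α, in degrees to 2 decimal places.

77.90

ℓ has direction (-4, -2, 4) through (6, 7, 1).
sin θ = |n·v| / (|n||v|) = |88| / (√225 · √36) = 0.97778.
θ ≈ 77.90°.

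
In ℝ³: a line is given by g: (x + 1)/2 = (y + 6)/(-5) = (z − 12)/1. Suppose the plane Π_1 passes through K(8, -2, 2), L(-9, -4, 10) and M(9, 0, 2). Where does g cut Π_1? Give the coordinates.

(-5, 4, 10)

g has direction (2, -5, 1) through (-1, -6, 12).
KL = (-17, -2, 8), KM = (1, 2, 0); a normal to Π_1 is KL × KM = (-16, 8, -32).
Using K: Π_1 has equation -16x + 8y - 32z = -208.
Substitute r = (-1, -6, 12) + t(2, -5, 1) into the plane: -416 + (-104)t = -208, so t = -2.
Intersection: (-1, -6, 12) + (-2)·(2, -5, 1) = (-5, 4, 10).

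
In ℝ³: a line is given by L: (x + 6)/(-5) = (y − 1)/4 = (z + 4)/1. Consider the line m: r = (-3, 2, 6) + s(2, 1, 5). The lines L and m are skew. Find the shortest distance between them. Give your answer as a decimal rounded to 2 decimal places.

1.30

L has direction (-5, 4, 1) through (-6, 1, -4).
Common perpendicular direction n = (-5, 4, 1) × (2, 1, 5) = (19, 27, -13).
With w = (-3, 2, 6) − (-6, 1, -4) = (3, 1, 10), w · n = -46.
Distance = |w · n| / |n| = |-46| / √1259 ≈ 1.30.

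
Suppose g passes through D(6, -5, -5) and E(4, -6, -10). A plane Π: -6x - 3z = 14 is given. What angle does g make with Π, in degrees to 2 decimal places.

47.29

A direction vector for g is E − D = (-2, -1, -5).
sin θ = |n·v| / (|n||v|) = |27| / (√45 · √30) = 0.73485.
θ ≈ 47.29°.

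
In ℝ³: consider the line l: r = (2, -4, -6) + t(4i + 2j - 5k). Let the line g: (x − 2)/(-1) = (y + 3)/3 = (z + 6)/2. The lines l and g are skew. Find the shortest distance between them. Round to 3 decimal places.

0.126

g has direction (-1, 3, 2) through (2, -3, -6).
Common perpendicular direction n = (4, 2, -5) × (-1, 3, 2) = (19, -3, 14).
With w = (2, -3, -6) − (2, -4, -6) = (0, 1, 0), w · n = -3.
Distance = |w · n| / |n| = |-3| / √566 ≈ 0.126.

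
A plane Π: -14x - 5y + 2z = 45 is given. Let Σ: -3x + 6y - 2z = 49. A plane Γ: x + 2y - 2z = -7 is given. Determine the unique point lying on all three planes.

(-5, 9, 10)

Solving the 3×3 linear system -14x - 5y + 2z = 45, -3x + 6y - 2z = 49, x + 2y - 2z = -7 (e.g. by elimination or Cramer's rule, determinant = 128) gives (-5, 9, 10).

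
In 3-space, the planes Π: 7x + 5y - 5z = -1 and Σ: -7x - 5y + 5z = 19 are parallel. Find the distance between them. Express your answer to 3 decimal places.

1.809

Rescale Σ by 1/(-1): 7x + 5y - 5z = -19. Then distance = |-1 − (-19)| / √99 ≈ 1.809.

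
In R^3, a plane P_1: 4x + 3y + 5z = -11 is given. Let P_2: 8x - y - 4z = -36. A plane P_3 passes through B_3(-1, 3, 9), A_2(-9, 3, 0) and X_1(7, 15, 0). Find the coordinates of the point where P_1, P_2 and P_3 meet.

B_3A_2 = (-8, 0, -9), B_3X_1 = (8, 12, -9); a normal to P_3 is B_3A_2 × B_3X_1 = (108, -144, -96).
Using B_3: P_3 has equation 108x - 144y - 96z = -1404.
Solving the 3×3 linear system 4x + 3y + 5z = -11, 8x - y - 4z = -36, 108x - 144y - 96z = -1404 (e.g. by elimination or Cramer's rule, determinant = -6132) gives (-5, 8, -3).

(-5, 8, -3)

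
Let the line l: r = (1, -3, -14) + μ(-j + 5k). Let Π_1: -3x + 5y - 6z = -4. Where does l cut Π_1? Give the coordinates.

(1, -5, -4)

Substitute r = (1, -3, -14) + t(0, -1, 5) into the plane: 66 + (-35)t = -4, so t = 2.
Intersection: (1, -3, -14) + 2·(0, -1, 5) = (1, -5, -4).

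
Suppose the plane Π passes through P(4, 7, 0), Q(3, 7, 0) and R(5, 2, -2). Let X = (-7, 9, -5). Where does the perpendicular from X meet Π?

(-7, 7, 0)

PQ = (-1, 0, 0), PR = (1, -5, -2); a normal to Π is PQ × PR = (0, -2, 5).
Using P: Π has equation -2y + 5z = -14.
Foot = X − λn with λ = (n·X − d)/|n|² = (-43 − (-14))/29 = -1.
Foot = (-7, 9, -5) − (-1)·(0, -2, 5) = (-7, 7, 0).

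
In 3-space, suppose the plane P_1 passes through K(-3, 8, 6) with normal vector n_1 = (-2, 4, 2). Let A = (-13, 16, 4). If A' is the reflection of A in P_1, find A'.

(-5, 0, -4)

P_1: n_1·r = n_1·K gives -2x + 4y + 2z = 50.
λ = (n·A − d)/|n|² = (98 − 50)/24 = 2.
Reflection = A − 2λn = (-13, 16, 4) − 4·(-2, 4, 2) = (-5, 0, -4).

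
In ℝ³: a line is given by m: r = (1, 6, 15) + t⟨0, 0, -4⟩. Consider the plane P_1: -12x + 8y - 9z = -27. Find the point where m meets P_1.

(1, 6, 7)

Substitute r = (1, 6, 15) + t(0, 0, -4) into the plane: -99 + 36t = -27, so t = 2.
Intersection: (1, 6, 15) + 2·(0, 0, -4) = (1, 6, 7).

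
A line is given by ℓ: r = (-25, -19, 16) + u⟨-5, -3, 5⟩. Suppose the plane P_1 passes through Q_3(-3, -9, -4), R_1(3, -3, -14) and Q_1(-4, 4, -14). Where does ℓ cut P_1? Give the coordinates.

Q_3R_1 = (6, 6, -10), Q_3Q_1 = (-1, 13, -10); a normal to P_1 is Q_3R_1 × Q_3Q_1 = (70, 70, 84).
Using Q_3: P_1 has equation 70x + 70y + 84z = -1176.
Substitute r = (-25, -19, 16) + t(-5, -3, 5) into the plane: -1736 + (-140)t = -1176, so t = -4.
Intersection: (-25, -19, 16) + (-4)·(-5, -3, 5) = (-5, -7, -4).

(-5, -7, -4)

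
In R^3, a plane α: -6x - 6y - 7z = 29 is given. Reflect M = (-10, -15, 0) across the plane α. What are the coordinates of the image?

(2, -3, 14)

λ = (n·M − d)/|n|² = (150 − 29)/121 = 1.
Reflection = M − 2λn = (-10, -15, 0) − 2·(-6, -6, -7) = (2, -3, 14).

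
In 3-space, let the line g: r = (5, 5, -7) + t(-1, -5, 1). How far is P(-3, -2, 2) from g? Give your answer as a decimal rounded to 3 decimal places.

9.688

Taking (5, 5, -7) on g with direction v = (-1, -5, 1): w = P − (5, 5, -7) = (-8, -7, 9), and w × v = (38, -1, 33).
Distance = |w × v| / |v| = √2534 / √27 ≈ 9.688.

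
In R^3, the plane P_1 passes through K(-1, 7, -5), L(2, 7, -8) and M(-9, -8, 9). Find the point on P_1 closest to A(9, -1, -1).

(4, -3, -6)

KL = (3, 0, -3), KM = (-8, -15, 14); a normal to P_1 is KL × KM = (-45, -18, -45).
Using K: P_1 has equation -45x - 18y - 45z = 144.
Foot = A − λn with λ = (n·A − d)/|n|² = (-342 − 144)/4374 = -1/9.
Foot = (9, -1, -1) − (-1/9)·(-45, -18, -45) = (4, -3, -6).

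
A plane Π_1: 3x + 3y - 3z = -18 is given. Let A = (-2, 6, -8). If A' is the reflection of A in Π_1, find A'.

λ = (n·A − d)/|n|² = (36 − (-18))/27 = 2.
Reflection = A − 2λn = (-2, 6, -8) − 4·(3, 3, -3) = (-14, -6, 4).

(-14, -6, 4)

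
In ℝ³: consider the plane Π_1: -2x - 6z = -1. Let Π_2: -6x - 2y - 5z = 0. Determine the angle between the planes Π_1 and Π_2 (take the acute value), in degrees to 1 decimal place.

34.5

cos θ = |n₁·n₂| / (|n₁||n₂|) = |42| / (√40 · √65).
θ = arccos(0.82369) ≈ 34.5°.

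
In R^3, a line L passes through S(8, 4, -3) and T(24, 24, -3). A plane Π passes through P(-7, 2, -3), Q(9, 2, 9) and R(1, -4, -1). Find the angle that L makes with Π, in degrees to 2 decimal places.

44.28

A direction vector for L is T − S = (16, 20, 0).
PQ = (16, 0, 12), PR = (8, -6, 2); a normal to Π is PQ × PR = (72, 64, -96).
Using P: Π has equation 72x + 64y - 96z = -88.
sin θ = |n·v| / (|n||v|) = |2432| / (√18496 · √656) = 0.69819.
θ ≈ 44.28°.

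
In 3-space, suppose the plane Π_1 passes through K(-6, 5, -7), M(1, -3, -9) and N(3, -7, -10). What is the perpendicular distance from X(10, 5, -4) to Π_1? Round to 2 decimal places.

2.91

KM = (7, -8, -2), KN = (9, -12, -3); a normal to Π_1 is KM × KN = (0, 3, -12).
Using K: Π_1 has equation 3y - 12z = 99.
n·X − d = (0)·(10) + (3)·(5) + (-12)·(-4) − 99 = -36; |n| = √153.
Distance = |-36| / √153 = 36/√153 ≈ 2.91.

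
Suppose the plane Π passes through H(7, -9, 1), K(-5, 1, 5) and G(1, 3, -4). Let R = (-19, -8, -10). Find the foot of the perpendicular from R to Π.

HK = (-12, 10, 4), HG = (-6, 12, -5); a normal to Π is HK × HG = (-98, -84, -84).
Using H: Π has equation -98x - 84y - 84z = -14.
Foot = R − λn with λ = (n·R − d)/|n|² = (3374 − (-14))/23716 = 1/7.
Foot = (-19, -8, -10) − (1/7)·(-98, -84, -84) = (-5, 4, 2).

(-5, 4, 2)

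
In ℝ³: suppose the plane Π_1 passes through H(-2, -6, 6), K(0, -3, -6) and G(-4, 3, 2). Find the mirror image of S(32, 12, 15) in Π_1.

HK = (2, 3, -12), HG = (-2, 9, -4); a normal to Π_1 is HK × HG = (96, 32, 24).
Using H: Π_1 has equation 96x + 32y + 24z = -240.
λ = (n·S − d)/|n|² = (3816 − (-240))/10816 = 3/8.
Reflection = S − 2λn = (32, 12, 15) − (3/4)·(96, 32, 24) = (-40, -12, -3).

(-40, -12, -3)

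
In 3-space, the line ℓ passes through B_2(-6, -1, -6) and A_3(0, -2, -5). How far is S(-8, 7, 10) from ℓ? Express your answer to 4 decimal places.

A direction vector for ℓ is A_3 − B_2 = (6, -1, 1).
Taking (-6, -1, -6) on ℓ with direction v = (6, -1, 1): w = S − (-6, -1, -6) = (-2, 8, 16), and w × v = (24, 98, -46).
Distance = |w × v| / |v| = √12296 / √38 ≈ 17.9883.

17.9883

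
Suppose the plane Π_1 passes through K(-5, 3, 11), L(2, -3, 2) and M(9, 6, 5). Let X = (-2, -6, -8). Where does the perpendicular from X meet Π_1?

KL = (7, -6, -9), KM = (14, 3, -6); a normal to Π_1 is KL × KM = (63, -84, 105).
Using K: Π_1 has equation 63x - 84y + 105z = 588.
Foot = X − λn with λ = (n·X − d)/|n|² = (-462 − 588)/22050 = -1/21.
Foot = (-2, -6, -8) − (-1/21)·(63, -84, 105) = (1, -10, -3).

(1, -10, -3)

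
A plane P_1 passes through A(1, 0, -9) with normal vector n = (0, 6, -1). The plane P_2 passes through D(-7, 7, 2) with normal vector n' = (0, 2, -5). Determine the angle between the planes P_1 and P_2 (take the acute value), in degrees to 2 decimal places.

58.74

P_1: n·r = n·A gives 6y - z = 9.
P_2: n'·r = n'·D gives 2y - 5z = 4.
cos θ = |n₁·n₂| / (|n₁||n₂|) = |17| / (√37 · √29).
θ = arccos(0.51898) ≈ 58.74°.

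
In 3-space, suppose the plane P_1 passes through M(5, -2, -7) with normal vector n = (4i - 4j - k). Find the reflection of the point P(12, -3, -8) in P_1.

P_1: n·r = n·M gives 4x - 4y - z = 35.
λ = (n·P − d)/|n|² = (68 − 35)/33 = 1.
Reflection = P − 2λn = (12, -3, -8) − 2·(4, -4, -1) = (4, 5, -6).

(4, 5, -6)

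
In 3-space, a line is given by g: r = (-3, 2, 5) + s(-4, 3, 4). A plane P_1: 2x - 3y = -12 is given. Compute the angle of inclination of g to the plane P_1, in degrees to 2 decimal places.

sin θ = |n·v| / (|n||v|) = |-17| / (√13 · √41) = 0.73635.
θ ≈ 47.42°.

47.42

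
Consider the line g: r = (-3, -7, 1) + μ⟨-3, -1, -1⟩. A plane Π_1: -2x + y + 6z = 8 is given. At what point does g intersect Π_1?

Substitute r = (-3, -7, 1) + t(-3, -1, -1) into the plane: 5 + (-1)t = 8, so t = -3.
Intersection: (-3, -7, 1) + (-3)·(-3, -1, -1) = (6, -4, 4).

(6, -4, 4)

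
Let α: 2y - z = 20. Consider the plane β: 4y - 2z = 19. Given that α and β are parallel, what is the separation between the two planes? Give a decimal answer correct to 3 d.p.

Rescale β by 1/2: 2y - z = 19/2. Then distance = |20 − (19/2)| / √5 ≈ 4.696.

4.696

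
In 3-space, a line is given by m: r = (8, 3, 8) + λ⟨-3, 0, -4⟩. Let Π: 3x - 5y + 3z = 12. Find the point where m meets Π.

Substitute r = (8, 3, 8) + t(-3, 0, -4) into the plane: 33 + (-21)t = 12, so t = 1.
Intersection: (8, 3, 8) + 1·(-3, 0, -4) = (5, 3, 4).

(5, 3, 4)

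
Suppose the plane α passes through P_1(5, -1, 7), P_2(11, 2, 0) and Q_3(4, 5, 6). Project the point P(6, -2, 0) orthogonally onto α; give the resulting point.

(9, -1, 3)

P_1P_2 = (6, 3, -7), P_1Q_3 = (-1, 6, -1); a normal to α is P_1P_2 × P_1Q_3 = (39, 13, 39).
Using P_1: α has equation 39x + 13y + 39z = 455.
Foot = P − λn with λ = (n·P − d)/|n|² = (208 − 455)/3211 = -1/13.
Foot = (6, -2, 0) − (-1/13)·(39, 13, 39) = (9, -1, 3).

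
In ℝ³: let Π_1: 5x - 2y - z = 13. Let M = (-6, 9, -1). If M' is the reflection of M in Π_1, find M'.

λ = (n·M − d)/|n|² = (-47 − 13)/30 = -2.
Reflection = M − 2λn = (-6, 9, -1) − (-4)·(5, -2, -1) = (14, 1, -5).

(14, 1, -5)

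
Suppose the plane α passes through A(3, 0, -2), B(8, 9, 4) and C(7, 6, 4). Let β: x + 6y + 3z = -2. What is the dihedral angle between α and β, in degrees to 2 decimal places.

AB = (5, 9, 6), AC = (4, 6, 6); a normal to α is AB × AC = (18, -6, -6).
Using A: α has equation 18x - 6y - 6z = 66.
cos θ = |n₁·n₂| / (|n₁||n₂|) = |-36| / (√396 · √46).
θ = arccos(0.26673) ≈ 74.53°.

74.53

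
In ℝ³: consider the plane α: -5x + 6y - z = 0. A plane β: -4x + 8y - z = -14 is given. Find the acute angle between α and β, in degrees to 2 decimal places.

cos θ = |n₁·n₂| / (|n₁||n₂|) = |69| / (√62 · √81).
θ = arccos(0.97367) ≈ 13.18°.

13.18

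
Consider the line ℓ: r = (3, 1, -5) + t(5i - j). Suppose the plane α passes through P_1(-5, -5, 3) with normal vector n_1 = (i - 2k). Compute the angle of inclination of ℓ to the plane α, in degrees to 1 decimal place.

26.0

α: n_1·r = n_1·P_1 gives x - 2z = -11.
sin θ = |n·v| / (|n||v|) = |5| / (√5 · √26) = 0.43853.
θ ≈ 26.0°.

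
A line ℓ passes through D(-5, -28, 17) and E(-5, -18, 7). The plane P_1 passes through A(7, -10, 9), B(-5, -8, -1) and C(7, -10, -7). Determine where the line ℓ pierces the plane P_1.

(-5, -8, -3)

A direction vector for ℓ is E − D = (0, 10, -10).
AB = (-12, 2, -10), AC = (0, 0, -16); a normal to P_1 is AB × AC = (-32, -192, 0).
Using A: P_1 has equation -32x - 192y = 1696.
Substitute r = (-5, -28, 17) + t(0, 10, -10) into the plane: 5536 + (-1920)t = 1696, so t = 2.
Intersection: (-5, -28, 17) + 2·(0, 10, -10) = (-5, -8, -3).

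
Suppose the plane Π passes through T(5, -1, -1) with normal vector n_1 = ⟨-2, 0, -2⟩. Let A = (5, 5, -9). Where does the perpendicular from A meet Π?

(9, 5, -5)

Π: n_1·r = n_1·T gives -2x - 2z = -8.
Foot = A − λn with λ = (n·A − d)/|n|² = (8 − (-8))/8 = 2.
Foot = (5, 5, -9) − 2·(-2, 0, -2) = (9, 5, -5).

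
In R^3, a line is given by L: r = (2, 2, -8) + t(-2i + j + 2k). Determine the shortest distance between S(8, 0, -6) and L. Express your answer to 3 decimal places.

Taking (2, 2, -8) on L with direction v = (-2, 1, 2): w = S − (2, 2, -8) = (6, -2, 2), and w × v = (-6, -16, 2).
Distance = |w × v| / |v| = √296 / √9 ≈ 5.735.

5.735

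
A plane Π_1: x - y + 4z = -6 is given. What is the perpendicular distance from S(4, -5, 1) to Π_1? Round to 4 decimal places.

4.4783

n·S − d = (1)·(4) + (-1)·(-5) + (4)·(1) − (-6) = 19; |n| = √18.
Distance = |19| / √18 = 19/√18 ≈ 4.4783.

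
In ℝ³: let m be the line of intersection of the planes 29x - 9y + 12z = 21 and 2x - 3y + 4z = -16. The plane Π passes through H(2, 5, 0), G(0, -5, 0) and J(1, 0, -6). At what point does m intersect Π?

(3, 10, 2)

Direction of m: (29, -9, 12) × (2, -3, 4) = (0, -92, -69).
A point on m: solving the two plane equations with y = 2 gives (3, 2, -4).
HG = (-2, -10, 0), HJ = (-1, -5, -6); a normal to Π is HG × HJ = (60, -12, 0).
Using H: Π has equation 60x - 12y = 60.
Substitute r = (3, 2, -4) + t(0, -92, -69) into the plane: 156 + 1104t = 60, so t = -2/23.
Intersection: (3, 2, -4) + (-2/23)·(0, -92, -69) = (3, 10, 2).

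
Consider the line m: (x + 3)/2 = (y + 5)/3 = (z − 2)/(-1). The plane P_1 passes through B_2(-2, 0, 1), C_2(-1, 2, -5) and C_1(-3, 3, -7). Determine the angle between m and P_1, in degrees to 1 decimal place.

46.9

m has direction (2, 3, -1) through (-3, -5, 2).
B_2C_2 = (1, 2, -6), B_2C_1 = (-1, 3, -8); a normal to P_1 is B_2C_2 × B_2C_1 = (2, 14, 5).
Using B_2: P_1 has equation 2x + 14y + 5z = 1.
sin θ = |n·v| / (|n||v|) = |41| / (√225 · √14) = 0.73051.
θ ≈ 46.9°.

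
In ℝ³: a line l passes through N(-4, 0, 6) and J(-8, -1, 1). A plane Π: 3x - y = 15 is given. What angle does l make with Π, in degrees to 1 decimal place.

A direction vector for l is J − N = (-4, -1, -5).
sin θ = |n·v| / (|n||v|) = |-11| / (√10 · √42) = 0.53675.
θ ≈ 32.5°.

32.5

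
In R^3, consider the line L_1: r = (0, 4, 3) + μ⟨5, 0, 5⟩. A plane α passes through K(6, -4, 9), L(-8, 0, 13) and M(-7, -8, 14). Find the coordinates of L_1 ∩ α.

KL = (-14, 4, 4), KM = (-13, -4, 5); a normal to α is KL × KM = (36, 18, 108).
Using K: α has equation 36x + 18y + 108z = 1116.
Substitute r = (0, 4, 3) + t(5, 0, 5) into the plane: 396 + 720t = 1116, so t = 1.
Intersection: (0, 4, 3) + 1·(5, 0, 5) = (5, 4, 8).

(5, 4, 8)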